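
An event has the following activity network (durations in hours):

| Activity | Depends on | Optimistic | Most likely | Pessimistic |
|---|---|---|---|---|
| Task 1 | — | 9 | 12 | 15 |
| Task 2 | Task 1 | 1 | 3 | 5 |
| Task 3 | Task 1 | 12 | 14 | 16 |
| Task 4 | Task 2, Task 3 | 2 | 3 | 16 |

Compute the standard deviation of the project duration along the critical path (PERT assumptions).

te_Task 1 = (9 + 4·12 + 15)/6 = 72/6 = 12; σ²_Task 1 = ((15−9)/6)² = 1.000
te_Task 2 = (1 + 4·3 + 5)/6 = 18/6 = 3; σ²_Task 2 = ((5−1)/6)² = 0.444
te_Task 3 = (12 + 4·14 + 16)/6 = 84/6 = 14; σ²_Task 3 = ((16−12)/6)² = 0.444
te_Task 4 = (2 + 4·3 + 16)/6 = 30/6 = 5; σ²_Task 4 = ((16−2)/6)² = 5.444

Forward pass:
ES_Task 1 = 0; EF_Task 1 = 12
ES_Task 2 = 12; EF_Task 2 = 12+3 = 15
ES_Task 3 = 12; EF_Task 3 = 12+14 = 26
ES_Task 4 = max(EF_Task 2=15, EF_Task 3=26) = 26; EF_Task 4 = 26+5 = 31
Expected project duration μ = 31 hours. Critical path: Task 1 → Task 3 → Task 4.

Variance along critical path = 1.000 + 0.444 + 5.444 = 6.889
σ = √6.889 = 2.625 hours

2.62 hours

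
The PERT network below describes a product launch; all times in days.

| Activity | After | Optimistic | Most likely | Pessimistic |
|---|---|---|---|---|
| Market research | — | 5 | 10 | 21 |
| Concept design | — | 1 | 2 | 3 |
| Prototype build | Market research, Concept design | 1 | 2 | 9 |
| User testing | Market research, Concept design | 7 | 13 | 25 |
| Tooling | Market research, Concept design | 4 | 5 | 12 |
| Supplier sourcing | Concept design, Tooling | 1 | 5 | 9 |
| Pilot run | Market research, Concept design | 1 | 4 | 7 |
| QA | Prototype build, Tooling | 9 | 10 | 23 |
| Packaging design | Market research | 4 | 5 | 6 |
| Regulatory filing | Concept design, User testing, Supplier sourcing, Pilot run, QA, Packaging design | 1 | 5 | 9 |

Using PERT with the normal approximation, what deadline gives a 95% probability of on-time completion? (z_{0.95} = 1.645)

40.6 days

te_Market research = (5 + 4·10 + 21)/6 = 66/6 = 11; σ²_Market research = ((21−5)/6)² = 7.111
te_Concept design = (1 + 4·2 + 3)/6 = 12/6 = 2; σ²_Concept design = ((3−1)/6)² = 0.111
te_Prototype build = (1 + 4·2 + 9)/6 = 18/6 = 3; σ²_Prototype build = ((9−1)/6)² = 1.778
te_User testing = (7 + 4·13 + 25)/6 = 84/6 = 14; σ²_User testing = ((25−7)/6)² = 9.000
te_Tooling = (4 + 4·5 + 12)/6 = 36/6 = 6; σ²_Tooling = ((12−4)/6)² = 1.778
te_Supplier sourcing = (1 + 4·5 + 9)/6 = 30/6 = 5; σ²_Supplier sourcing = ((9−1)/6)² = 1.778
te_Pilot run = (1 + 4·4 + 7)/6 = 24/6 = 4; σ²_Pilot run = ((7−1)/6)² = 1.000
te_QA = (9 + 4·10 + 23)/6 = 72/6 = 12; σ²_QA = ((23−9)/6)² = 5.444
te_Packaging design = (4 + 4·5 + 6)/6 = 30/6 = 5; σ²_Packaging design = ((6−4)/6)² = 0.111
te_Regulatory filing = (1 + 4·5 + 9)/6 = 30/6 = 5; σ²_Regulatory filing = ((9−1)/6)² = 1.778

Forward pass:
ES_Market research = 0; EF_Market research = 11
ES_Concept design = 0; EF_Concept design = 2
ES_Prototype build = max(EF_Market research=11, EF_Concept design=2) = 11; EF_Prototype build = 11+3 = 14
ES_User testing = max(EF_Market research=11, EF_Concept design=2) = 11; EF_User testing = 11+14 = 25
ES_Tooling = max(EF_Market research=11, EF_Concept design=2) = 11; EF_Tooling = 11+6 = 17
ES_Supplier sourcing = max(EF_Concept design=2, EF_Tooling=17) = 17; EF_Supplier sourcing = 17+5 = 22
ES_Pilot run = max(EF_Market research=11, EF_Concept design=2) = 11; EF_Pilot run = 11+4 = 15
ES_QA = max(EF_Prototype build=14, EF_Tooling=17) = 17; EF_QA = 17+12 = 29
ES_Packaging design = 11; EF_Packaging design = 11+5 = 16
ES_Regulatory filing = max(EF_Concept design=2, EF_User testing=25, EF_Supplier sourcing=22, EF_Pilot run=15, EF_QA=29, EF_Packaging design=16) = 29; EF_Regulatory filing = 29+5 = 34
Expected project duration μ = 34 days. Critical path: Market research → Tooling → QA → Regulatory filing.

Variance along critical path = 7.111 + 1.778 + 5.444 + 1.778 = 16.111; σ = 4.014 days.
D = μ + z·σ = 34 + 1.645·4.014 = 40.6 days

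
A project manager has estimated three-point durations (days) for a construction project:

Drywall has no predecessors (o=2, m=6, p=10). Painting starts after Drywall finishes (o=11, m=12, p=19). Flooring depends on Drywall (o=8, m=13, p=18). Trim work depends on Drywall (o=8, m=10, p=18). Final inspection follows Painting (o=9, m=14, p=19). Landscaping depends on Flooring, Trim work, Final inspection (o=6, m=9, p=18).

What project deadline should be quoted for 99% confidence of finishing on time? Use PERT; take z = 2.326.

50.5 days

te_Drywall = (2 + 4·6 + 10)/6 = 36/6 = 6; σ²_Drywall = ((10−2)/6)² = 1.778
te_Painting = (11 + 4·12 + 19)/6 = 78/6 = 13; σ²_Painting = ((19−11)/6)² = 1.778
te_Flooring = (8 + 4·13 + 18)/6 = 78/6 = 13; σ²_Flooring = ((18−8)/6)² = 2.778
te_Trim work = (8 + 4·10 + 18)/6 = 66/6 = 11; σ²_Trim work = ((18−8)/6)² = 2.778
te_Final inspection = (9 + 4·14 + 19)/6 = 84/6 = 14; σ²_Final inspection = ((19−9)/6)² = 2.778
te_Landscaping = (6 + 4·9 + 18)/6 = 60/6 = 10; σ²_Landscaping = ((18−6)/6)² = 4.000

Forward pass:
ES_Drywall = 0; EF_Drywall = 6
ES_Painting = 6; EF_Painting = 6+13 = 19
ES_Flooring = 6; EF_Flooring = 6+13 = 19
ES_Trim work = 6; EF_Trim work = 6+11 = 17
ES_Final inspection = 19; EF_Final inspection = 19+14 = 33
ES_Landscaping = max(EF_Flooring=19, EF_Trim work=17, EF_Final inspection=33) = 33; EF_Landscaping = 33+10 = 43
Expected project duration μ = 43 days. Critical path: Drywall → Painting → Final inspection → Landscaping.

Variance along critical path = 1.778 + 1.778 + 2.778 + 4.000 = 10.333; σ = 3.215 days.
D = μ + z·σ = 43 + 2.326·3.215 = 50.5 days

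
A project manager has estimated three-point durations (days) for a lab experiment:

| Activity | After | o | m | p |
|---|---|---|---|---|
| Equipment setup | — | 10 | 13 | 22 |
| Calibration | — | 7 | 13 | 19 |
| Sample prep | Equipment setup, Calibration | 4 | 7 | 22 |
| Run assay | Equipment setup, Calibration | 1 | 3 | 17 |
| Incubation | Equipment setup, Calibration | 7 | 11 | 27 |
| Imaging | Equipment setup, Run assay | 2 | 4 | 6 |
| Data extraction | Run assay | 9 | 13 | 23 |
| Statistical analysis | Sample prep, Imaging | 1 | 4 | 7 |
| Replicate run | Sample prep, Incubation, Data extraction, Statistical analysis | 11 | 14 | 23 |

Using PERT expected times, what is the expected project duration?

48 days

te_Equipment setup = (10 + 4·13 + 22)/6 = 84/6 = 14
te_Calibration = (7 + 4·13 + 19)/6 = 78/6 = 13
te_Sample prep = (4 + 4·7 + 22)/6 = 54/6 = 9
te_Run assay = (1 + 4·3 + 17)/6 = 30/6 = 5
te_Incubation = (7 + 4·11 + 27)/6 = 78/6 = 13
te_Imaging = (2 + 4·4 + 6)/6 = 24/6 = 4
te_Data extraction = (9 + 4·13 + 23)/6 = 84/6 = 14
te_Statistical analysis = (1 + 4·4 + 7)/6 = 24/6 = 4
te_Replicate run = (11 + 4·14 + 23)/6 = 90/6 = 15

Forward pass:
ES_Equipment setup = 0; EF_Equipment setup = 14
ES_Calibration = 0; EF_Calibration = 13
ES_Sample prep = max(EF_Equipment setup=14, EF_Calibration=13) = 14; EF_Sample prep = 14+9 = 23
ES_Run assay = max(EF_Equipment setup=14, EF_Calibration=13) = 14; EF_Run assay = 14+5 = 19
ES_Incubation = max(EF_Equipment setup=14, EF_Calibration=13) = 14; EF_Incubation = 14+13 = 27
ES_Imaging = max(EF_Equipment setup=14, EF_Run assay=19) = 19; EF_Imaging = 19+4 = 23
ES_Data extraction = 19; EF_Data extraction = 19+14 = 33
ES_Statistical analysis = max(EF_Sample prep=23, EF_Imaging=23) = 23; EF_Statistical analysis = 23+4 = 27
ES_Replicate run = max(EF_Sample prep=23, EF_Incubation=27, EF_Data extraction=33, EF_Statistical analysis=27) = 33; EF_Replicate run = 33+15 = 48
Expected project duration μ = 48 days. Critical path: Equipment setup → Run assay → Data extraction → Replicate run.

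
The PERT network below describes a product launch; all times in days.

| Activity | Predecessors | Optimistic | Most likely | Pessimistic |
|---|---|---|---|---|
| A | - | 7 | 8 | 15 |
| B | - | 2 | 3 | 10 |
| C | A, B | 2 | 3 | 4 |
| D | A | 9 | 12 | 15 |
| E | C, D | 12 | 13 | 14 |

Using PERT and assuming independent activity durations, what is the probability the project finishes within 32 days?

0.120

te_A = (7 + 4·8 + 15)/6 = 54/6 = 9; σ²_A = ((15−7)/6)² = 1.778
te_B = (2 + 4·3 + 10)/6 = 24/6 = 4; σ²_B = ((10−2)/6)² = 1.778
te_C = (2 + 4·3 + 4)/6 = 18/6 = 3; σ²_C = ((4−2)/6)² = 0.111
te_D = (9 + 4·12 + 15)/6 = 72/6 = 12; σ²_D = ((15−9)/6)² = 1.000
te_E = (12 + 4·13 + 14)/6 = 78/6 = 13; σ²_E = ((14−12)/6)² = 0.111

Forward pass:
ES_A = 0; EF_A = 9
ES_B = 0; EF_B = 4
ES_C = max(EF_A=9, EF_B=4) = 9; EF_C = 9+3 = 12
ES_D = 9; EF_D = 9+12 = 21
ES_E = max(EF_C=12, EF_D=21) = 21; EF_E = 21+13 = 34
Expected project duration μ = 34 days. Critical path: A → D → E.

Variance along critical path = 1.778 + 1.000 + 0.111 = 2.889; σ = √2.889 = 1.700 days.
Z = (32 − 34) / 1.700 = -1.177
P(T ≤ 32) = Φ(-1.177) ≈ 0.120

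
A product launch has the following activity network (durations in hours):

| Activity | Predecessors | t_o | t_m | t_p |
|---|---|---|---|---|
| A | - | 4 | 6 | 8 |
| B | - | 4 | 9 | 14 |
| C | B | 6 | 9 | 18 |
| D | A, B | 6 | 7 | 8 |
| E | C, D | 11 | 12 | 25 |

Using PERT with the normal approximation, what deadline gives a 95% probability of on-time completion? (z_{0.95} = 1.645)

38.8 hours

te_A = (4 + 4·6 + 8)/6 = 36/6 = 6; σ²_A = ((8−4)/6)² = 0.444
te_B = (4 + 4·9 + 14)/6 = 54/6 = 9; σ²_B = ((14−4)/6)² = 2.778
te_C = (6 + 4·9 + 18)/6 = 60/6 = 10; σ²_C = ((18−6)/6)² = 4.000
te_D = (6 + 4·7 + 8)/6 = 42/6 = 7; σ²_D = ((8−6)/6)² = 0.111
te_E = (11 + 4·12 + 25)/6 = 84/6 = 14; σ²_E = ((25−11)/6)² = 5.444

Forward pass:
ES_A = 0; EF_A = 6
ES_B = 0; EF_B = 9
ES_C = 9; EF_C = 9+10 = 19
ES_D = max(EF_A=6, EF_B=9) = 9; EF_D = 9+7 = 16
ES_E = max(EF_C=19, EF_D=16) = 19; EF_E = 19+14 = 33
Expected project duration μ = 33 hours. Critical path: B → C → E.

Variance along critical path = 2.778 + 4.000 + 5.444 = 12.222; σ = 3.496 hours.
D = μ + z·σ = 33 + 1.645·3.496 = 38.8 hours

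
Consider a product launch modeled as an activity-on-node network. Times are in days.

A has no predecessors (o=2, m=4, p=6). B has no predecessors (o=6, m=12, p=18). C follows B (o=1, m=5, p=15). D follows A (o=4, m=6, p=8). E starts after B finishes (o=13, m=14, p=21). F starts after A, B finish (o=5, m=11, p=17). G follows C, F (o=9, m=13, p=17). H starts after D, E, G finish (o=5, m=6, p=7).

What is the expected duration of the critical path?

42 days

te_A = (2 + 4·4 + 6)/6 = 24/6 = 4
te_B = (6 + 4·12 + 18)/6 = 72/6 = 12
te_C = (1 + 4·5 + 15)/6 = 36/6 = 6
te_D = (4 + 4·6 + 8)/6 = 36/6 = 6
te_E = (13 + 4·14 + 21)/6 = 90/6 = 15
te_F = (5 + 4·11 + 17)/6 = 66/6 = 11
te_G = (9 + 4·13 + 17)/6 = 78/6 = 13
te_H = (5 + 4·6 + 7)/6 = 36/6 = 6

Forward pass:
ES_A = 0; EF_A = 4
ES_B = 0; EF_B = 12
ES_C = 12; EF_C = 12+6 = 18
ES_D = 4; EF_D = 4+6 = 10
ES_E = 12; EF_E = 12+15 = 27
ES_F = max(EF_A=4, EF_B=12) = 12; EF_F = 12+11 = 23
ES_G = max(EF_C=18, EF_F=23) = 23; EF_G = 23+13 = 36
ES_H = max(EF_D=10, EF_E=27, EF_G=36) = 36; EF_H = 36+6 = 42
Expected project duration μ = 42 days. Critical path: B → F → G → H.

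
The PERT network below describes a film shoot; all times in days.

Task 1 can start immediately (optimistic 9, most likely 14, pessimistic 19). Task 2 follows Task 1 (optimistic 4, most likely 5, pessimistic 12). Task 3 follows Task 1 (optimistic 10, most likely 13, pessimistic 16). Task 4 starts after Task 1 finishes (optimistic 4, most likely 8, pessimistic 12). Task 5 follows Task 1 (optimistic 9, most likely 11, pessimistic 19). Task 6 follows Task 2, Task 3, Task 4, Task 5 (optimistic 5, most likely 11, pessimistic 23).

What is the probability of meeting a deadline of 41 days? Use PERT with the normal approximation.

0.712

te_Task 1 = (9 + 4·14 + 19)/6 = 84/6 = 14; σ²_Task 1 = ((19−9)/6)² = 2.778
te_Task 2 = (4 + 4·5 + 12)/6 = 36/6 = 6; σ²_Task 2 = ((12−4)/6)² = 1.778
te_Task 3 = (10 + 4·13 + 16)/6 = 78/6 = 13; σ²_Task 3 = ((16−10)/6)² = 1.000
te_Task 4 = (4 + 4·8 + 12)/6 = 48/6 = 8; σ²_Task 4 = ((12−4)/6)² = 1.778
te_Task 5 = (9 + 4·11 + 19)/6 = 72/6 = 12; σ²_Task 5 = ((19−9)/6)² = 2.778
te_Task 6 = (5 + 4·11 + 23)/6 = 72/6 = 12; σ²_Task 6 = ((23−5)/6)² = 9.000

Forward pass:
ES_Task 1 = 0; EF_Task 1 = 14
ES_Task 2 = 14; EF_Task 2 = 14+6 = 20
ES_Task 3 = 14; EF_Task 3 = 14+13 = 27
ES_Task 4 = 14; EF_Task 4 = 14+8 = 22
ES_Task 5 = 14; EF_Task 5 = 14+12 = 26
ES_Task 6 = max(EF_Task 2=20, EF_Task 3=27, EF_Task 4=22, EF_Task 5=26) = 27; EF_Task 6 = 27+12 = 39
Expected project duration μ = 39 days. Critical path: Task 1 → Task 3 → Task 6.

Variance along critical path = 2.778 + 1.000 + 9.000 = 12.778; σ = √12.778 = 3.575 days.
Z = (41 − 39) / 3.575 = 0.560
P(T ≤ 41) = Φ(0.560) ≈ 0.712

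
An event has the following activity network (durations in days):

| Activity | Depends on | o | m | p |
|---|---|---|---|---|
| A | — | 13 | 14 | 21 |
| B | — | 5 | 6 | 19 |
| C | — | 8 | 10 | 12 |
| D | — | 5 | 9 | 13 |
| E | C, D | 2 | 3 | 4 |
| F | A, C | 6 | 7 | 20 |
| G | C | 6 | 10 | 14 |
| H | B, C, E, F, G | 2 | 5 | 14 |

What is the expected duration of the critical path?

te_A = (13 + 4·14 + 21)/6 = 90/6 = 15
te_B = (5 + 4·6 + 19)/6 = 48/6 = 8
te_C = (8 + 4·10 + 12)/6 = 60/6 = 10
te_D = (5 + 4·9 + 13)/6 = 54/6 = 9
te_E = (2 + 4·3 + 4)/6 = 18/6 = 3
te_F = (6 + 4·7 + 20)/6 = 54/6 = 9
te_G = (6 + 4·10 + 14)/6 = 60/6 = 10
te_H = (2 + 4·5 + 14)/6 = 36/6 = 6

Forward pass:
ES_A = 0; EF_A = 15
ES_B = 0; EF_B = 8
ES_C = 0; EF_C = 10
ES_D = 0; EF_D = 9
ES_E = max(EF_C=10, EF_D=9) = 10; EF_E = 10+3 = 13
ES_F = max(EF_A=15, EF_C=10) = 15; EF_F = 15+9 = 24
ES_G = 10; EF_G = 10+10 = 20
ES_H = max(EF_B=8, EF_C=10, EF_E=13, EF_F=24, EF_G=20) = 24; EF_H = 24+6 = 30
Expected project duration μ = 30 days. Critical path: A → F → H.

30 days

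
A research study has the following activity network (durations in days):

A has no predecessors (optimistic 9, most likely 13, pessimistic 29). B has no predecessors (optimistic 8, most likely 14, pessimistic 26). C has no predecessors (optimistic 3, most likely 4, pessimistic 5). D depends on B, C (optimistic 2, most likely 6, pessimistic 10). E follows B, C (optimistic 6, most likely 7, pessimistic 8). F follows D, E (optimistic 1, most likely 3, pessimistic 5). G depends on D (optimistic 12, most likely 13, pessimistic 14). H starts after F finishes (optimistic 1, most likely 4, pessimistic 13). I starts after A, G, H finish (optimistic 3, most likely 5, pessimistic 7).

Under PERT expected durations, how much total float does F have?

te_A = (9 + 4·13 + 29)/6 = 90/6 = 15
te_B = (8 + 4·14 + 26)/6 = 90/6 = 15
te_C = (3 + 4·4 + 5)/6 = 24/6 = 4
te_D = (2 + 4·6 + 10)/6 = 36/6 = 6
te_E = (6 + 4·7 + 8)/6 = 42/6 = 7
te_F = (1 + 4·3 + 5)/6 = 18/6 = 3
te_G = (12 + 4·13 + 14)/6 = 78/6 = 13
te_H = (1 + 4·4 + 13)/6 = 30/6 = 5
te_I = (3 + 4·5 + 7)/6 = 30/6 = 5

Forward pass:
ES_A = 0; EF_A = 15
ES_B = 0; EF_B = 15
ES_C = 0; EF_C = 4
ES_D = max(EF_B=15, EF_C=4) = 15; EF_D = 15+6 = 21
ES_E = max(EF_B=15, EF_C=4) = 15; EF_E = 15+7 = 22
ES_F = max(EF_D=21, EF_E=22) = 22; EF_F = 22+3 = 25
ES_G = 21; EF_G = 21+13 = 34
ES_H = 25; EF_H = 25+5 = 30
ES_I = max(EF_A=15, EF_G=34, EF_H=30) = 34; EF_I = 34+5 = 39
Expected project duration μ = 39 days. Critical path: B → D → G → I.

Backward pass:
LF_I = 39; LS_I = 39−5 = 34
LF_H = LS_I = 34; LS_H = 34−5 = 29
LF_G = LS_I = 34; LS_G = 34−13 = 21
LF_F = LS_H = 29; LS_F = 29−3 = 26
LF_E = LS_F = 26; LS_E = 26−7 = 19
LF_D = min(LS_F=26, LS_G=21) = 21; LS_D = 21−6 = 15
LF_C = min(LS_D=15, LS_E=19) = 15; LS_C = 15−4 = 11
LF_B = min(LS_D=15, LS_E=19) = 15; LS_B = 15−15 = 0
LF_A = LS_I = 34; LS_A = 34−15 = 19
Slack_F = LS_F − ES_F = 26 − 22 = 4

4 days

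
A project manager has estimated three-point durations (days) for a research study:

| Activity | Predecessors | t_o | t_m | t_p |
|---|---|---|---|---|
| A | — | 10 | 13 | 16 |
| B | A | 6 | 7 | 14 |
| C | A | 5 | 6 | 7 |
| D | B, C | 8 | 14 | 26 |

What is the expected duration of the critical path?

te_A = (10 + 4·13 + 16)/6 = 78/6 = 13
te_B = (6 + 4·7 + 14)/6 = 48/6 = 8
te_C = (5 + 4·6 + 7)/6 = 36/6 = 6
te_D = (8 + 4·14 + 26)/6 = 90/6 = 15

Forward pass:
ES_A = 0; EF_A = 13
ES_B = 13; EF_B = 13+8 = 21
ES_C = 13; EF_C = 13+6 = 19
ES_D = max(EF_B=21, EF_C=19) = 21; EF_D = 21+15 = 36
Expected project duration μ = 36 days. Critical path: A → B → D.

36 days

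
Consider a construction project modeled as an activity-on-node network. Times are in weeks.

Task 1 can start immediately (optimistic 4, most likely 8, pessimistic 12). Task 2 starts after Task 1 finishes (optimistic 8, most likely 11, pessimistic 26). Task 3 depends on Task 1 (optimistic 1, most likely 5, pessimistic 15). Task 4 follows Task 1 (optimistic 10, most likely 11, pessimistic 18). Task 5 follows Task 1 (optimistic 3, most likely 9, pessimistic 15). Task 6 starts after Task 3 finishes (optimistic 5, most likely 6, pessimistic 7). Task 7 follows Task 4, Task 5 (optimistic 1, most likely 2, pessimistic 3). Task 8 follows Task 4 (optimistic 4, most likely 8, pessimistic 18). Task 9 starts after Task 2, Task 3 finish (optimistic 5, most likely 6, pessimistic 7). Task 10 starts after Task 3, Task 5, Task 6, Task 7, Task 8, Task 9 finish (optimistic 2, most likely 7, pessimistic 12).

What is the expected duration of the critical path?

36 weeks

te_Task 1 = (4 + 4·8 + 12)/6 = 48/6 = 8
te_Task 2 = (8 + 4·11 + 26)/6 = 78/6 = 13
te_Task 3 = (1 + 4·5 + 15)/6 = 36/6 = 6
te_Task 4 = (10 + 4·11 + 18)/6 = 72/6 = 12
te_Task 5 = (3 + 4·9 + 15)/6 = 54/6 = 9
te_Task 6 = (5 + 4·6 + 7)/6 = 36/6 = 6
te_Task 7 = (1 + 4·2 + 3)/6 = 12/6 = 2
te_Task 8 = (4 + 4·8 + 18)/6 = 54/6 = 9
te_Task 9 = (5 + 4·6 + 7)/6 = 36/6 = 6
te_Task 10 = (2 + 4·7 + 12)/6 = 42/6 = 7

Forward pass:
ES_Task 1 = 0; EF_Task 1 = 8
ES_Task 2 = 8; EF_Task 2 = 8+13 = 21
ES_Task 3 = 8; EF_Task 3 = 8+6 = 14
ES_Task 4 = 8; EF_Task 4 = 8+12 = 20
ES_Task 5 = 8; EF_Task 5 = 8+9 = 17
ES_Task 6 = 14; EF_Task 6 = 14+6 = 20
ES_Task 7 = max(EF_Task 4=20, EF_Task 5=17) = 20; EF_Task 7 = 20+2 = 22
ES_Task 8 = 20; EF_Task 8 = 20+9 = 29
ES_Task 9 = max(EF_Task 2=21, EF_Task 3=14) = 21; EF_Task 9 = 21+6 = 27
ES_Task 10 = max(EF_Task 3=14, EF_Task 5=17, EF_Task 6=20, EF_Task 7=22, EF_Task 8=29, EF_Task 9=27) = 29; EF_Task 10 = 29+7 = 36
Expected project duration μ = 36 weeks. Critical path: Task 1 → Task 4 → Task 8 → Task 10.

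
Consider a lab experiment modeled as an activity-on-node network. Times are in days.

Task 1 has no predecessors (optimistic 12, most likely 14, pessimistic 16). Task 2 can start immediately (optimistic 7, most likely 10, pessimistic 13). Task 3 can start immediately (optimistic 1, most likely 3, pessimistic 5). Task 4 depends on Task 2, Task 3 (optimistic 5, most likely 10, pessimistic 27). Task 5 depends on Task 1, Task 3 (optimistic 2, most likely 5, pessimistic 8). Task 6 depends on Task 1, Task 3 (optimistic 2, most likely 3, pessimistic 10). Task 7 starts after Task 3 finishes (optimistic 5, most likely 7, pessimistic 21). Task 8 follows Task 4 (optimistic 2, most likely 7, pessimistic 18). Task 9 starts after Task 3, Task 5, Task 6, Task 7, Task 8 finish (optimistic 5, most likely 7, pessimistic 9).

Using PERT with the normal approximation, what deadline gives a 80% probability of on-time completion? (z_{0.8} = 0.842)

te_Task 1 = (12 + 4·14 + 16)/6 = 84/6 = 14; σ²_Task 1 = ((16−12)/6)² = 0.444
te_Task 2 = (7 + 4·10 + 13)/6 = 60/6 = 10; σ²_Task 2 = ((13−7)/6)² = 1.000
te_Task 3 = (1 + 4·3 + 5)/6 = 18/6 = 3; σ²_Task 3 = ((5−1)/6)² = 0.444
te_Task 4 = (5 + 4·10 + 27)/6 = 72/6 = 12; σ²_Task 4 = ((27−5)/6)² = 13.444
te_Task 5 = (2 + 4·5 + 8)/6 = 30/6 = 5; σ²_Task 5 = ((8−2)/6)² = 1.000
te_Task 6 = (2 + 4·3 + 10)/6 = 24/6 = 4; σ²_Task 6 = ((10−2)/6)² = 1.778
te_Task 7 = (5 + 4·7 + 21)/6 = 54/6 = 9; σ²_Task 7 = ((21−5)/6)² = 7.111
te_Task 8 = (2 + 4·7 + 18)/6 = 48/6 = 8; σ²_Task 8 = ((18−2)/6)² = 7.111
te_Task 9 = (5 + 4·7 + 9)/6 = 42/6 = 7; σ²_Task 9 = ((9−5)/6)² = 0.444

Forward pass:
ES_Task 1 = 0; EF_Task 1 = 14
ES_Task 2 = 0; EF_Task 2 = 10
ES_Task 3 = 0; EF_Task 3 = 3
ES_Task 4 = max(EF_Task 2=10, EF_Task 3=3) = 10; EF_Task 4 = 10+12 = 22
ES_Task 5 = max(EF_Task 1=14, EF_Task 3=3) = 14; EF_Task 5 = 14+5 = 19
ES_Task 6 = max(EF_Task 1=14, EF_Task 3=3) = 14; EF_Task 6 = 14+4 = 18
ES_Task 7 = 3; EF_Task 7 = 3+9 = 12
ES_Task 8 = 22; EF_Task 8 = 22+8 = 30
ES_Task 9 = max(EF_Task 3=3, EF_Task 5=19, EF_Task 6=18, EF_Task 7=12, EF_Task 8=30) = 30; EF_Task 9 = 30+7 = 37
Expected project duration μ = 37 days. Critical path: Task 2 → Task 4 → Task 8 → Task 9.

Variance along critical path = 1.000 + 13.444 + 7.111 + 0.444 = 22.000; σ = 4.690 days.
D = μ + z·σ = 37 + 0.842·4.690 = 40.9 days

40.9 days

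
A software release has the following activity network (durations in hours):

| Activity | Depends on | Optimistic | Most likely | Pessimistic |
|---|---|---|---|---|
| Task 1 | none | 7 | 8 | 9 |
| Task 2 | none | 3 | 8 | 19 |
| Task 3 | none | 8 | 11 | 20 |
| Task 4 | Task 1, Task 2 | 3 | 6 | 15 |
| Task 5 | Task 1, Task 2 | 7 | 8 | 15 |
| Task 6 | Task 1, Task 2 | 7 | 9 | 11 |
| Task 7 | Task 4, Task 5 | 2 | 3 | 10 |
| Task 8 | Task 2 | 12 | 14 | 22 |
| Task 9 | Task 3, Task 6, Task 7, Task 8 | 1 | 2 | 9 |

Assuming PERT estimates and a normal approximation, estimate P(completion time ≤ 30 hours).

te_Task 1 = (7 + 4·8 + 9)/6 = 48/6 = 8; σ²_Task 1 = ((9−7)/6)² = 0.111
te_Task 2 = (3 + 4·8 + 19)/6 = 54/6 = 9; σ²_Task 2 = ((19−3)/6)² = 7.111
te_Task 3 = (8 + 4·11 + 20)/6 = 72/6 = 12; σ²_Task 3 = ((20−8)/6)² = 4.000
te_Task 4 = (3 + 4·6 + 15)/6 = 42/6 = 7; σ²_Task 4 = ((15−3)/6)² = 4.000
te_Task 5 = (7 + 4·8 + 15)/6 = 54/6 = 9; σ²_Task 5 = ((15−7)/6)² = 1.778
te_Task 6 = (7 + 4·9 + 11)/6 = 54/6 = 9; σ²_Task 6 = ((11−7)/6)² = 0.444
te_Task 7 = (2 + 4·3 + 10)/6 = 24/6 = 4; σ²_Task 7 = ((10−2)/6)² = 1.778
te_Task 8 = (12 + 4·14 + 22)/6 = 90/6 = 15; σ²_Task 8 = ((22−12)/6)² = 2.778
te_Task 9 = (1 + 4·2 + 9)/6 = 18/6 = 3; σ²_Task 9 = ((9−1)/6)² = 1.778

Forward pass:
ES_Task 1 = 0; EF_Task 1 = 8
ES_Task 2 = 0; EF_Task 2 = 9
ES_Task 3 = 0; EF_Task 3 = 12
ES_Task 4 = max(EF_Task 1=8, EF_Task 2=9) = 9; EF_Task 4 = 9+7 = 16
ES_Task 5 = max(EF_Task 1=8, EF_Task 2=9) = 9; EF_Task 5 = 9+9 = 18
ES_Task 6 = max(EF_Task 1=8, EF_Task 2=9) = 9; EF_Task 6 = 9+9 = 18
ES_Task 7 = max(EF_Task 4=16, EF_Task 5=18) = 18; EF_Task 7 = 18+4 = 22
ES_Task 8 = 9; EF_Task 8 = 9+15 = 24
ES_Task 9 = max(EF_Task 3=12, EF_Task 6=18, EF_Task 7=22, EF_Task 8=24) = 24; EF_Task 9 = 24+3 = 27
Expected project duration μ = 27 hours. Critical path: Task 2 → Task 8 → Task 9.

Variance along critical path = 7.111 + 2.778 + 1.778 = 11.667; σ = √11.667 = 3.416 hours.
Z = (30 − 27) / 3.416 = 0.878
P(T ≤ 30) = Φ(0.878) ≈ 0.810

0.810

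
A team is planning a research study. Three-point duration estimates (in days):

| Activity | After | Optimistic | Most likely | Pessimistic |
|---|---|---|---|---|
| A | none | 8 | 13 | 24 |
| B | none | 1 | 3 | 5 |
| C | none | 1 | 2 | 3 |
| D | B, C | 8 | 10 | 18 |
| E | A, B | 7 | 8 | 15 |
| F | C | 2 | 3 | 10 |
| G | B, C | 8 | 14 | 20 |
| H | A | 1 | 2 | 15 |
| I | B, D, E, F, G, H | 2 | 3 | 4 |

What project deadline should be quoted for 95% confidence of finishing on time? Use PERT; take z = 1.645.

30.9 days

te_A = (8 + 4·13 + 24)/6 = 84/6 = 14; σ²_A = ((24−8)/6)² = 7.111
te_B = (1 + 4·3 + 5)/6 = 18/6 = 3; σ²_B = ((5−1)/6)² = 0.444
te_C = (1 + 4·2 + 3)/6 = 12/6 = 2; σ²_C = ((3−1)/6)² = 0.111
te_D = (8 + 4·10 + 18)/6 = 66/6 = 11; σ²_D = ((18−8)/6)² = 2.778
te_E = (7 + 4·8 + 15)/6 = 54/6 = 9; σ²_E = ((15−7)/6)² = 1.778
te_F = (2 + 4·3 + 10)/6 = 24/6 = 4; σ²_F = ((10−2)/6)² = 1.778
te_G = (8 + 4·14 + 20)/6 = 84/6 = 14; σ²_G = ((20−8)/6)² = 4.000
te_H = (1 + 4·2 + 15)/6 = 24/6 = 4; σ²_H = ((15−1)/6)² = 5.444
te_I = (2 + 4·3 + 4)/6 = 18/6 = 3; σ²_I = ((4−2)/6)² = 0.111

Forward pass:
ES_A = 0; EF_A = 14
ES_B = 0; EF_B = 3
ES_C = 0; EF_C = 2
ES_D = max(EF_B=3, EF_C=2) = 3; EF_D = 3+11 = 14
ES_E = max(EF_A=14, EF_B=3) = 14; EF_E = 14+9 = 23
ES_F = 2; EF_F = 2+4 = 6
ES_G = max(EF_B=3, EF_C=2) = 3; EF_G = 3+14 = 17
ES_H = 14; EF_H = 14+4 = 18
ES_I = max(EF_B=3, EF_D=14, EF_E=23, EF_F=6, EF_G=17, EF_H=18) = 23; EF_I = 23+3 = 26
Expected project duration μ = 26 days. Critical path: A → E → I.

Variance along critical path = 7.111 + 1.778 + 0.111 = 9.000; σ = 3.000 days.
D = μ + z·σ = 26 + 1.645·3.000 = 30.9 days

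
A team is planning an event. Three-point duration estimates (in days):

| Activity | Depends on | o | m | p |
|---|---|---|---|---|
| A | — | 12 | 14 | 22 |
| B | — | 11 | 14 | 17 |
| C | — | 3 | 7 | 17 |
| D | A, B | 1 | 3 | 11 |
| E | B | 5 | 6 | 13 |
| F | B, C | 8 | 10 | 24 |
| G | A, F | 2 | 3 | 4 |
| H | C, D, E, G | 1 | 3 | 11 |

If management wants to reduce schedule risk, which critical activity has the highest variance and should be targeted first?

te_A = (12 + 4·14 + 22)/6 = 90/6 = 15; σ²_A = ((22−12)/6)² = 2.778
te_B = (11 + 4·14 + 17)/6 = 84/6 = 14; σ²_B = ((17−11)/6)² = 1.000
te_C = (3 + 4·7 + 17)/6 = 48/6 = 8; σ²_C = ((17−3)/6)² = 5.444
te_D = (1 + 4·3 + 11)/6 = 24/6 = 4; σ²_D = ((11−1)/6)² = 2.778
te_E = (5 + 4·6 + 13)/6 = 42/6 = 7; σ²_E = ((13−5)/6)² = 1.778
te_F = (8 + 4·10 + 24)/6 = 72/6 = 12; σ²_F = ((24−8)/6)² = 7.111
te_G = (2 + 4·3 + 4)/6 = 18/6 = 3; σ²_G = ((4−2)/6)² = 0.111
te_H = (1 + 4·3 + 11)/6 = 24/6 = 4; σ²_H = ((11−1)/6)² = 2.778

Forward pass:
ES_A = 0; EF_A = 15
ES_B = 0; EF_B = 14
ES_C = 0; EF_C = 8
ES_D = max(EF_A=15, EF_B=14) = 15; EF_D = 15+4 = 19
ES_E = 14; EF_E = 14+7 = 21
ES_F = max(EF_B=14, EF_C=8) = 14; EF_F = 14+12 = 26
ES_G = max(EF_A=15, EF_F=26) = 26; EF_G = 26+3 = 29
ES_H = max(EF_C=8, EF_D=19, EF_E=21, EF_G=29) = 29; EF_H = 29+4 = 33
Expected project duration μ = 33 days. Critical path: B → F → G → H.

Variances on critical path: σ²_B=1.000, σ²_F=7.111, σ²_G=0.111, σ²_H=2.778.
Largest is σ²_F = 7.111.

F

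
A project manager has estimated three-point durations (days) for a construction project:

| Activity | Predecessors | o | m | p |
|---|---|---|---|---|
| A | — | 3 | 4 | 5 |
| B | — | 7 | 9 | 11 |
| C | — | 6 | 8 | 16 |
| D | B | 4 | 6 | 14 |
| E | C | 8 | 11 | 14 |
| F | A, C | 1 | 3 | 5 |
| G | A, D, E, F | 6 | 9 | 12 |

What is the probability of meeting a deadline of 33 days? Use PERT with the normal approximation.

te_A = (3 + 4·4 + 5)/6 = 24/6 = 4; σ²_A = ((5−3)/6)² = 0.111
te_B = (7 + 4·9 + 11)/6 = 54/6 = 9; σ²_B = ((11−7)/6)² = 0.444
te_C = (6 + 4·8 + 16)/6 = 54/6 = 9; σ²_C = ((16−6)/6)² = 2.778
te_D = (4 + 4·6 + 14)/6 = 42/6 = 7; σ²_D = ((14−4)/6)² = 2.778
te_E = (8 + 4·11 + 14)/6 = 66/6 = 11; σ²_E = ((14−8)/6)² = 1.000
te_F = (1 + 4·3 + 5)/6 = 18/6 = 3; σ²_F = ((5−1)/6)² = 0.444
te_G = (6 + 4·9 + 12)/6 = 54/6 = 9; σ²_G = ((12−6)/6)² = 1.000

Forward pass:
ES_A = 0; EF_A = 4
ES_B = 0; EF_B = 9
ES_C = 0; EF_C = 9
ES_D = 9; EF_D = 9+7 = 16
ES_E = 9; EF_E = 9+11 = 20
ES_F = max(EF_A=4, EF_C=9) = 9; EF_F = 9+3 = 12
ES_G = max(EF_A=4, EF_D=16, EF_E=20, EF_F=12) = 20; EF_G = 20+9 = 29
Expected project duration μ = 29 days. Critical path: C → E → G.

Variance along critical path = 2.778 + 1.000 + 1.000 = 4.778; σ = √4.778 = 2.186 days.
Z = (33 − 29) / 2.186 = 1.830
P(T ≤ 33) = Φ(1.830) ≈ 0.966

0.966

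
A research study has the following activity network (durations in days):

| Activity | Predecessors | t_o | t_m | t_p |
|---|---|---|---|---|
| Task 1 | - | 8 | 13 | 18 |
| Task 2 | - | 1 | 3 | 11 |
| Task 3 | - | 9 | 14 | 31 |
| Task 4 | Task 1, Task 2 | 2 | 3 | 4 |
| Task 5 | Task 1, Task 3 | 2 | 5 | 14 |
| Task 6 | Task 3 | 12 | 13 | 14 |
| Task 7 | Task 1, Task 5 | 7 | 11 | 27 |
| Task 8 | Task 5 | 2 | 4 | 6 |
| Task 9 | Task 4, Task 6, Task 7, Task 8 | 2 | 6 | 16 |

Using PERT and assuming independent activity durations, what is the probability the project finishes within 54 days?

0.980

te_Task 1 = (8 + 4·13 + 18)/6 = 78/6 = 13; σ²_Task 1 = ((18−8)/6)² = 2.778
te_Task 2 = (1 + 4·3 + 11)/6 = 24/6 = 4; σ²_Task 2 = ((11−1)/6)² = 2.778
te_Task 3 = (9 + 4·14 + 31)/6 = 96/6 = 16; σ²_Task 3 = ((31−9)/6)² = 13.444
te_Task 4 = (2 + 4·3 + 4)/6 = 18/6 = 3; σ²_Task 4 = ((4−2)/6)² = 0.111
te_Task 5 = (2 + 4·5 + 14)/6 = 36/6 = 6; σ²_Task 5 = ((14−2)/6)² = 4.000
te_Task 6 = (12 + 4·13 + 14)/6 = 78/6 = 13; σ²_Task 6 = ((14−12)/6)² = 0.111
te_Task 7 = (7 + 4·11 + 27)/6 = 78/6 = 13; σ²_Task 7 = ((27−7)/6)² = 11.111
te_Task 8 = (2 + 4·4 + 6)/6 = 24/6 = 4; σ²_Task 8 = ((6−2)/6)² = 0.444
te_Task 9 = (2 + 4·6 + 16)/6 = 42/6 = 7; σ²_Task 9 = ((16−2)/6)² = 5.444

Forward pass:
ES_Task 1 = 0; EF_Task 1 = 13
ES_Task 2 = 0; EF_Task 2 = 4
ES_Task 3 = 0; EF_Task 3 = 16
ES_Task 4 = max(EF_Task 1=13, EF_Task 2=4) = 13; EF_Task 4 = 13+3 = 16
ES_Task 5 = max(EF_Task 1=13, EF_Task 3=16) = 16; EF_Task 5 = 16+6 = 22
ES_Task 6 = 16; EF_Task 6 = 16+13 = 29
ES_Task 7 = max(EF_Task 1=13, EF_Task 5=22) = 22; EF_Task 7 = 22+13 = 35
ES_Task 8 = 22; EF_Task 8 = 22+4 = 26
ES_Task 9 = max(EF_Task 4=16, EF_Task 6=29, EF_Task 7=35, EF_Task 8=26) = 35; EF_Task 9 = 35+7 = 42
Expected project duration μ = 42 days. Critical path: Task 3 → Task 5 → Task 7 → Task 9.

Variance along critical path = 13.444 + 4.000 + 11.111 + 5.444 = 34.000; σ = √34.000 = 5.831 days.
Z = (54 − 42) / 5.831 = 2.058
P(T ≤ 54) = Φ(2.058) ≈ 0.980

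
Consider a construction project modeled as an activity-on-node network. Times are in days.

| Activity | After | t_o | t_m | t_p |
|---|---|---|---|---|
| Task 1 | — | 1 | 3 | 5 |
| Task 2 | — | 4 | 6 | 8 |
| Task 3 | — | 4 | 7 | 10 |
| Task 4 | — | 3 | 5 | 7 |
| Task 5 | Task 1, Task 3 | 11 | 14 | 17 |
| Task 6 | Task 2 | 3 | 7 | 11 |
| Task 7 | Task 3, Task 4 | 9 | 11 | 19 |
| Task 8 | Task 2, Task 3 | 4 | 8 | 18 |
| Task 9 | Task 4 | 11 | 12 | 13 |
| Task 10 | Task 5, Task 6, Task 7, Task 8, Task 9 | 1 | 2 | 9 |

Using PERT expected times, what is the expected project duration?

24 days

te_Task 1 = (1 + 4·3 + 5)/6 = 18/6 = 3
te_Task 2 = (4 + 4·6 + 8)/6 = 36/6 = 6
te_Task 3 = (4 + 4·7 + 10)/6 = 42/6 = 7
te_Task 4 = (3 + 4·5 + 7)/6 = 30/6 = 5
te_Task 5 = (11 + 4·14 + 17)/6 = 84/6 = 14
te_Task 6 = (3 + 4·7 + 11)/6 = 42/6 = 7
te_Task 7 = (9 + 4·11 + 19)/6 = 72/6 = 12
te_Task 8 = (4 + 4·8 + 18)/6 = 54/6 = 9
te_Task 9 = (11 + 4·12 + 13)/6 = 72/6 = 12
te_Task 10 = (1 + 4·2 + 9)/6 = 18/6 = 3

Forward pass:
ES_Task 1 = 0; EF_Task 1 = 3
ES_Task 2 = 0; EF_Task 2 = 6
ES_Task 3 = 0; EF_Task 3 = 7
ES_Task 4 = 0; EF_Task 4 = 5
ES_Task 5 = max(EF_Task 1=3, EF_Task 3=7) = 7; EF_Task 5 = 7+14 = 21
ES_Task 6 = 6; EF_Task 6 = 6+7 = 13
ES_Task 7 = max(EF_Task 3=7, EF_Task 4=5) = 7; EF_Task 7 = 7+12 = 19
ES_Task 8 = max(EF_Task 2=6, EF_Task 3=7) = 7; EF_Task 8 = 7+9 = 16
ES_Task 9 = 5; EF_Task 9 = 5+12 = 17
ES_Task 10 = max(EF_Task 5=21, EF_Task 6=13, EF_Task 7=19, EF_Task 8=16, EF_Task 9=17) = 21; EF_Task 10 = 21+3 = 24
Expected project duration μ = 24 days. Critical path: Task 3 → Task 5 → Task 10.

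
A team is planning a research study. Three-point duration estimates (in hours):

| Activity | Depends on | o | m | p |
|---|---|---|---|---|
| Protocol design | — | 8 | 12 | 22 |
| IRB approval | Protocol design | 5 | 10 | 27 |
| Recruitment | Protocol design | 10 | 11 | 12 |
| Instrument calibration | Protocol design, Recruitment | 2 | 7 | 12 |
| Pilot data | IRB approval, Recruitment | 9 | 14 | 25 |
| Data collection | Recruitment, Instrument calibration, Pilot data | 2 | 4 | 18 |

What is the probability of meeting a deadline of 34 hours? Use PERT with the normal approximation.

0.019

te_Protocol design = (8 + 4·12 + 22)/6 = 78/6 = 13; σ²_Protocol design = ((22−8)/6)² = 5.444
te_IRB approval = (5 + 4·10 + 27)/6 = 72/6 = 12; σ²_IRB approval = ((27−5)/6)² = 13.444
te_Recruitment = (10 + 4·11 + 12)/6 = 66/6 = 11; σ²_Recruitment = ((12−10)/6)² = 0.111
te_Instrument calibration = (2 + 4·7 + 12)/6 = 42/6 = 7; σ²_Instrument calibration = ((12−2)/6)² = 2.778
te_Pilot data = (9 + 4·14 + 25)/6 = 90/6 = 15; σ²_Pilot data = ((25−9)/6)² = 7.111
te_Data collection = (2 + 4·4 + 18)/6 = 36/6 = 6; σ²_Data collection = ((18−2)/6)² = 7.111

Forward pass:
ES_Protocol design = 0; EF_Protocol design = 13
ES_IRB approval = 13; EF_IRB approval = 13+12 = 25
ES_Recruitment = 13; EF_Recruitment = 13+11 = 24
ES_Instrument calibration = max(EF_Protocol design=13, EF_Recruitment=24) = 24; EF_Instrument calibration = 24+7 = 31
ES_Pilot data = max(EF_IRB approval=25, EF_Recruitment=24) = 25; EF_Pilot data = 25+15 = 40
ES_Data collection = max(EF_Recruitment=24, EF_Instrument calibration=31, EF_Pilot data=40) = 40; EF_Data collection = 40+6 = 46
Expected project duration μ = 46 hours. Critical path: Protocol design → IRB approval → Pilot data → Data collection.

Variance along critical path = 5.444 + 13.444 + 7.111 + 7.111 = 33.111; σ = √33.111 = 5.754 hours.
Z = (34 − 46) / 5.754 = -2.085
P(T ≤ 34) = Φ(-2.085) ≈ 0.019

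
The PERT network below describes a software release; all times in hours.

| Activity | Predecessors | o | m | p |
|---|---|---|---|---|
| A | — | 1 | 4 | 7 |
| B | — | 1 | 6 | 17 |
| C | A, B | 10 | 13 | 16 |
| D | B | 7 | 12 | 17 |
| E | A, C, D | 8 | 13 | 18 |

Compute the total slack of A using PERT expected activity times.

te_A = (1 + 4·4 + 7)/6 = 24/6 = 4
te_B = (1 + 4·6 + 17)/6 = 42/6 = 7
te_C = (10 + 4·13 + 16)/6 = 78/6 = 13
te_D = (7 + 4·12 + 17)/6 = 72/6 = 12
te_E = (8 + 4·13 + 18)/6 = 78/6 = 13

Forward pass:
ES_A = 0; EF_A = 4
ES_B = 0; EF_B = 7
ES_C = max(EF_A=4, EF_B=7) = 7; EF_C = 7+13 = 20
ES_D = 7; EF_D = 7+12 = 19
ES_E = max(EF_A=4, EF_C=20, EF_D=19) = 20; EF_E = 20+13 = 33
Expected project duration μ = 33 hours. Critical path: B → C → E.

Backward pass:
LF_E = 33; LS_E = 33−13 = 20
LF_D = LS_E = 20; LS_D = 20−12 = 8
LF_C = LS_E = 20; LS_C = 20−13 = 7
LF_B = min(LS_C=7, LS_D=8) = 7; LS_B = 7−7 = 0
LF_A = min(LS_C=7, LS_E=20) = 7; LS_A = 7−4 = 3
Slack_A = LS_A − ES_A = 3 − 0 = 3

3 hours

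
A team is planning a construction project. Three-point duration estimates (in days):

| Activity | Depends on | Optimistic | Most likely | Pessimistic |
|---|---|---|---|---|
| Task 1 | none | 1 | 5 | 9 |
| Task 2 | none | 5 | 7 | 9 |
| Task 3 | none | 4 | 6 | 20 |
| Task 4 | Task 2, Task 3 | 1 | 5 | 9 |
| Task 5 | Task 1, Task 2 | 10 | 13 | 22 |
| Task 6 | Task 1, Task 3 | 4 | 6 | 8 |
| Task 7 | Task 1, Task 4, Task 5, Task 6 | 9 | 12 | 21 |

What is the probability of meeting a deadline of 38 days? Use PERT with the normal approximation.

0.916

te_Task 1 = (1 + 4·5 + 9)/6 = 30/6 = 5; σ²_Task 1 = ((9−1)/6)² = 1.778
te_Task 2 = (5 + 4·7 + 9)/6 = 42/6 = 7; σ²_Task 2 = ((9−5)/6)² = 0.444
te_Task 3 = (4 + 4·6 + 20)/6 = 48/6 = 8; σ²_Task 3 = ((20−4)/6)² = 7.111
te_Task 4 = (1 + 4·5 + 9)/6 = 30/6 = 5; σ²_Task 4 = ((9−1)/6)² = 1.778
te_Task 5 = (10 + 4·13 + 22)/6 = 84/6 = 14; σ²_Task 5 = ((22−10)/6)² = 4.000
te_Task 6 = (4 + 4·6 + 8)/6 = 36/6 = 6; σ²_Task 6 = ((8−4)/6)² = 0.444
te_Task 7 = (9 + 4·12 + 21)/6 = 78/6 = 13; σ²_Task 7 = ((21−9)/6)² = 4.000

Forward pass:
ES_Task 1 = 0; EF_Task 1 = 5
ES_Task 2 = 0; EF_Task 2 = 7
ES_Task 3 = 0; EF_Task 3 = 8
ES_Task 4 = max(EF_Task 2=7, EF_Task 3=8) = 8; EF_Task 4 = 8+5 = 13
ES_Task 5 = max(EF_Task 1=5, EF_Task 2=7) = 7; EF_Task 5 = 7+14 = 21
ES_Task 6 = max(EF_Task 1=5, EF_Task 3=8) = 8; EF_Task 6 = 8+6 = 14
ES_Task 7 = max(EF_Task 1=5, EF_Task 4=13, EF_Task 5=21, EF_Task 6=14) = 21; EF_Task 7 = 21+13 = 34
Expected project duration μ = 34 days. Critical path: Task 2 → Task 5 → Task 7.

Variance along critical path = 0.444 + 4.000 + 4.000 = 8.444; σ = √8.444 = 2.906 days.
Z = (38 − 34) / 2.906 = 1.376
P(T ≤ 38) = Φ(1.376) ≈ 0.916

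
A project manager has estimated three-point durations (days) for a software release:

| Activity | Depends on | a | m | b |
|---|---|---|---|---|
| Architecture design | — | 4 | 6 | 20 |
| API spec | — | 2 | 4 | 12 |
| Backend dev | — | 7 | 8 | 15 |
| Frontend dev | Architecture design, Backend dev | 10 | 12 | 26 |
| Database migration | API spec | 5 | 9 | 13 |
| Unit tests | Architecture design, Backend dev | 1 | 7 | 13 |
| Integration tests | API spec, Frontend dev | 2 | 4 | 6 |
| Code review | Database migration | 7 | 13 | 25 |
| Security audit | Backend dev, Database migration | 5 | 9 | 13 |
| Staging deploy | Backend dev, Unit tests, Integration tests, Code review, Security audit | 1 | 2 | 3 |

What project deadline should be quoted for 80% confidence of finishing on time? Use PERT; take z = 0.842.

33.1 days

te_Architecture design = (4 + 4·6 + 20)/6 = 48/6 = 8; σ²_Architecture design = ((20−4)/6)² = 7.111
te_API spec = (2 + 4·4 + 12)/6 = 30/6 = 5; σ²_API spec = ((12−2)/6)² = 2.778
te_Backend dev = (7 + 4·8 + 15)/6 = 54/6 = 9; σ²_Backend dev = ((15−7)/6)² = 1.778
te_Frontend dev = (10 + 4·12 + 26)/6 = 84/6 = 14; σ²_Frontend dev = ((26−10)/6)² = 7.111
te_Database migration = (5 + 4·9 + 13)/6 = 54/6 = 9; σ²_Database migration = ((13−5)/6)² = 1.778
te_Unit tests = (1 + 4·7 + 13)/6 = 42/6 = 7; σ²_Unit tests = ((13−1)/6)² = 4.000
te_Integration tests = (2 + 4·4 + 6)/6 = 24/6 = 4; σ²_Integration tests = ((6−2)/6)² = 0.444
te_Code review = (7 + 4·13 + 25)/6 = 84/6 = 14; σ²_Code review = ((25−7)/6)² = 9.000
te_Security audit = (5 + 4·9 + 13)/6 = 54/6 = 9; σ²_Security audit = ((13−5)/6)² = 1.778
te_Staging deploy = (1 + 4·2 + 3)/6 = 12/6 = 2; σ²_Staging deploy = ((3−1)/6)² = 0.111

Forward pass:
ES_Architecture design = 0; EF_Architecture design = 8
ES_API spec = 0; EF_API spec = 5
ES_Backend dev = 0; EF_Backend dev = 9
ES_Frontend dev = max(EF_Architecture design=8, EF_Backend dev=9) = 9; EF_Frontend dev = 9+14 = 23
ES_Database migration = 5; EF_Database migration = 5+9 = 14
ES_Unit tests = max(EF_Architecture design=8, EF_Backend dev=9) = 9; EF_Unit tests = 9+7 = 16
ES_Integration tests = max(EF_API spec=5, EF_Frontend dev=23) = 23; EF_Integration tests = 23+4 = 27
ES_Code review = 14; EF_Code review = 14+14 = 28
ES_Security audit = max(EF_Backend dev=9, EF_Database migration=14) = 14; EF_Security audit = 14+9 = 23
ES_Staging deploy = max(EF_Backend dev=9, EF_Unit tests=16, EF_Integration tests=27, EF_Code review=28, EF_Security audit=23) = 28; EF_Staging deploy = 28+2 = 30
Expected project duration μ = 30 days. Critical path: API spec → Database migration → Code review → Staging deploy.

Variance along critical path = 2.778 + 1.778 + 9.000 + 0.111 = 13.667; σ = 3.697 days.
D = μ + z·σ = 30 + 0.842·3.697 = 33.1 days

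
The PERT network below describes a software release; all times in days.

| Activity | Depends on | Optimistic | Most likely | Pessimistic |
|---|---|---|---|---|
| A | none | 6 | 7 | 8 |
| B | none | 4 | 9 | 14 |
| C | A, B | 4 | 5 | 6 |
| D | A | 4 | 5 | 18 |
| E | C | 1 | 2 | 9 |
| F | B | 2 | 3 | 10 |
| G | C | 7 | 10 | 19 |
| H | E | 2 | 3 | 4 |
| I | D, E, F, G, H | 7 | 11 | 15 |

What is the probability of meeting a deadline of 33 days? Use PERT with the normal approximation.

0.154

te_A = (6 + 4·7 + 8)/6 = 42/6 = 7; σ²_A = ((8−6)/6)² = 0.111
te_B = (4 + 4·9 + 14)/6 = 54/6 = 9; σ²_B = ((14−4)/6)² = 2.778
te_C = (4 + 4·5 + 6)/6 = 30/6 = 5; σ²_C = ((6−4)/6)² = 0.111
te_D = (4 + 4·5 + 18)/6 = 42/6 = 7; σ²_D = ((18−4)/6)² = 5.444
te_E = (1 + 4·2 + 9)/6 = 18/6 = 3; σ²_E = ((9−1)/6)² = 1.778
te_F = (2 + 4·3 + 10)/6 = 24/6 = 4; σ²_F = ((10−2)/6)² = 1.778
te_G = (7 + 4·10 + 19)/6 = 66/6 = 11; σ²_G = ((19−7)/6)² = 4.000
te_H = (2 + 4·3 + 4)/6 = 18/6 = 3; σ²_H = ((4−2)/6)² = 0.111
te_I = (7 + 4·11 + 15)/6 = 66/6 = 11; σ²_I = ((15−7)/6)² = 1.778

Forward pass:
ES_A = 0; EF_A = 7
ES_B = 0; EF_B = 9
ES_C = max(EF_A=7, EF_B=9) = 9; EF_C = 9+5 = 14
ES_D = 7; EF_D = 7+7 = 14
ES_E = 14; EF_E = 14+3 = 17
ES_F = 9; EF_F = 9+4 = 13
ES_G = 14; EF_G = 14+11 = 25
ES_H = 17; EF_H = 17+3 = 20
ES_I = max(EF_D=14, EF_E=17, EF_F=13, EF_G=25, EF_H=20) = 25; EF_I = 25+11 = 36
Expected project duration μ = 36 days. Critical path: B → C → G → I.

Variance along critical path = 2.778 + 0.111 + 4.000 + 1.778 = 8.667; σ = √8.667 = 2.944 days.
Z = (33 − 36) / 2.944 = -1.019
P(T ≤ 33) = Φ(-1.019) ≈ 0.154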